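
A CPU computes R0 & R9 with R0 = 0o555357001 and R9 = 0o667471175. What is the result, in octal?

0o445051001

AND each oct digit independently (no carries):
  5&6=4, 5&6=4, 5&7=5, 3&4=0, 5&7=5, 7&1=1, 0&1=0, 0&7=0, 1&5=1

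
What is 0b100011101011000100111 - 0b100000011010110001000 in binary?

0b11010000010011111

Subtract column by column in base 2:
  1-0 → 1
  1-0 → 1
  1-0 → 1
  0-1 → 1 (borrow)
  0-0-1 → 1 (borrow)
  1-0-1 → 0
  0-0 → 0
  0-1 → 1 (borrow)
  0-1-1 → 0 (borrow)
  1-0-1 → 0
  1-1 → 0
  0-0 → 0
  1-1 → 0
  0-1 → 1 (borrow)
  1-0-1 → 0
  1-0 → 1
  1-0 → 1
  0-0 → 0
  0-0 → 0
  0-0 → 0
  1-1 → 0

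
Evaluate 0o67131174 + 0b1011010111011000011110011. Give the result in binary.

0o67131174 = 0b110111001011001001111100 in binary.
Add column by column in base 2, right to left:
  0+1 = 1
  0+1 = 1
  1+0 = 1
  1+0 = 1
  1+1 = 0 carry 1
  1+1+1 = 1 carry 1
  1+1+1 = 1 carry 1
  0+1+1 = 0 carry 1
  0+0+1 = 1
  1+0 = 1
  0+0 = 0
  0+0 = 0
  1+1 = 0 carry 1
  1+1+1 = 1 carry 1
  0+0+1 = 1
  1+1 = 0 carry 1
  0+1+1 = 0 carry 1
  0+1+1 = 0 carry 1
  1+0+1 = 0 carry 1
  1+1+1 = 1 carry 1
  1+0+1 = 0 carry 1
  0+1+1 = 0 carry 1
  1+1+1 = 1 carry 1
  1+0+1 = 0 carry 1
  0+1+1 = 0 carry 1
  final carry 1

0b10010010000110001101101111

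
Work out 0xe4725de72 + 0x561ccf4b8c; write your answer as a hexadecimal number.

0x6463f529fe

Add column by column in base 16, right to left:
  2+c = e
  7+8 = f
  e+b = 9 carry 1
  d+4+1 = 2 carry 1
  5+f+1 = 5 carry 1
  2+c+1 = f
  7+c = 3 carry 1
  4+1+1 = 6
  e+6 = 4 carry 1
  0+5+1 = 6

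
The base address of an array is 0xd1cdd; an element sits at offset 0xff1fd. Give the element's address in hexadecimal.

0x1d0eda

Add column by column in base 16, right to left:
  d+d = a carry 1
  d+f+1 = d carry 1
  c+1+1 = e
  1+f = 0 carry 1
  d+f+1 = d carry 1
  final carry 1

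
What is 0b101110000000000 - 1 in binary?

0b101101111111111

The trailing 10 digits are 0, so subtracting 1 borrows through: they become 1 and the next digit up decrements.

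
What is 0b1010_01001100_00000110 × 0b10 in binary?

0b101001001100000001100

Multiply each base-2 digit by 2, carrying:
  0×2 = 0 → write 0
  1×2 = 2 → write 0 carry 1
  1×2+1 = 3 → write 1 carry 1
  0×2+1 = 1 → write 1
  0×2 = 0 → write 0
  0×2 = 0 → write 0
  0×2 = 0 → write 0
  0×2 = 0 → write 0
  0×2 = 0 → write 0
  0×2 = 0 → write 0
  1×2 = 2 → write 0 carry 1
  1×2+1 = 3 → write 1 carry 1
  0×2+1 = 1 → write 1
  0×2 = 0 → write 0
  1×2 = 2 → write 0 carry 1
  0×2+1 = 1 → write 1
  0×2 = 0 → write 0
  1×2 = 2 → write 0 carry 1
  0×2+1 = 1 → write 1
  1×2 = 2 → write 0 carry 1
  remaining carry: 1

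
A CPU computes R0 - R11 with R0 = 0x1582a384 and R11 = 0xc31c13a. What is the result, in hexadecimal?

0x950e24a

Subtract column by column in base 16:
  4-a → a (borrow)
  8-3-1 → 4
  3-1 → 2
  a-c → e (borrow)
  2-1-1 → 0
  8-3 → 5
  5-c → 9 (borrow)
  1-0-1 → 0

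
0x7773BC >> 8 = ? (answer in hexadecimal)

0x7773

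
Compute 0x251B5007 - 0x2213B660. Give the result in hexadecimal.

Subtract column by column in base 16:
  7-0 → 7
  0-6 → A (borrow)
  0-6-1 → 9 (borrow)
  5-B-1 → 9 (borrow)
  B-3-1 → 7
  1-1 → 0
  5-2 → 3
  2-2 → 0

0x30799A7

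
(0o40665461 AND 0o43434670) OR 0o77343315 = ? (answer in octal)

0o40665461 AND 0o43434670 = 0o40424460.
Then OR with 0o77343315.

0o77767775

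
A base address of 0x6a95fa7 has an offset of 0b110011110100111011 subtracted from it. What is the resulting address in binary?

0b110101001100010001001101100

0x6a95fa7 = 0b110101010010101111110100111 in binary.
Subtract column by column in base 2:
  1-1 → 0
  1-1 → 0
  1-0 → 1
  0-1 → 1 (borrow)
  0-1-1 → 0 (borrow)
  1-1-1 → 1 (borrow)
  0-0-1 → 1 (borrow)
  1-0-1 → 0
  1-1 → 0
  1-0 → 1
  1-1 → 0
  1-1 → 0
  1-1 → 0
  0-1 → 1 (borrow)
  1-0-1 → 0
  0-0 → 0
  1-1 → 0
  0-1 → 1 (borrow)
  0-0-1 → 1 (borrow)
  1-0-1 → 0
  0-0 → 0
  1-0 → 1
  0-0 → 0
  1-0 → 1
  0-0 → 0
  1-0 → 1
  1-0 → 1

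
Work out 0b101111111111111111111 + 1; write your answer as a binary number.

The trailing 19 digits are 1 (max in base 2), so adding 1 cascades: they roll to 0 and the next digit up increments.

0b110000000000000000000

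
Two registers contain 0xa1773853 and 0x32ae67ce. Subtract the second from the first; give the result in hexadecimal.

Subtract column by column in base 16:
  3-e → 5 (borrow)
  5-c-1 → 8 (borrow)
  8-7-1 → 0
  3-6 → d (borrow)
  7-e-1 → 8 (borrow)
  7-a-1 → c (borrow)
  1-2-1 → e (borrow)
  a-3-1 → 6

0x6ec8d085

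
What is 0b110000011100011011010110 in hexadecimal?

Group the bits into nibbles: 1100 0001 1100 0110 1101 0110 → c1c6d6.

0xc1c6d6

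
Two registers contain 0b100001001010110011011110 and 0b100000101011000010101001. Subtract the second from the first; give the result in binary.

0b11111110000110101

Subtract column by column in base 2:
  0-1 → 1 (borrow)
  1-0-1 → 0
  1-0 → 1
  1-1 → 0
  1-0 → 1
  0-1 → 1 (borrow)
  1-0-1 → 0
  1-1 → 0
  0-0 → 0
  0-0 → 0
  1-0 → 1
  1-0 → 1
  0-1 → 1 (borrow)
  1-1-1 → 1 (borrow)
  0-0-1 → 1 (borrow)
  1-1-1 → 1 (borrow)
  0-0-1 → 1 (borrow)
  0-1-1 → 0 (borrow)
  1-0-1 → 0
  0-0 → 0
  0-0 → 0
  0-0 → 0
  0-0 → 0
  1-1 → 0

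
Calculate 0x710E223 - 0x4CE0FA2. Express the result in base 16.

Subtract column by column in base 16:
  3-2 → 1
  2-A → 8 (borrow)
  2-F-1 → 2 (borrow)
  E-0-1 → D
  0-E → 2 (borrow)
  1-C-1 → 4 (borrow)
  7-4-1 → 2

0x242D281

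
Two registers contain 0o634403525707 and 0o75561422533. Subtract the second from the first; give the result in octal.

0o536622103154

Subtract column by column in base 8:
  7-3 → 4
  0-3 → 5 (borrow)
  7-5-1 → 1
  5-2 → 3
  2-2 → 0
  5-4 → 1
  3-1 → 2
  0-6 → 2 (borrow)
  4-5-1 → 6 (borrow)
  4-5-1 → 6 (borrow)
  3-7-1 → 3 (borrow)
  6-0-1 → 5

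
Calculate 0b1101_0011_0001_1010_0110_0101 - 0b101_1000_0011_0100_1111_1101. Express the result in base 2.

0b11110101110010101101000

Subtract column by column in base 2:
  1-1 → 0
  0-0 → 0
  1-1 → 0
  0-1 → 1 (borrow)
  0-1-1 → 0 (borrow)
  1-1-1 → 1 (borrow)
  1-1-1 → 1 (borrow)
  0-1-1 → 0 (borrow)
  0-0-1 → 1 (borrow)
  1-0-1 → 0
  0-1 → 1 (borrow)
  1-0-1 → 0
  1-1 → 0
  0-1 → 1 (borrow)
  0-0-1 → 1 (borrow)
  0-0-1 → 1 (borrow)
  1-0-1 → 0
  1-0 → 1
  0-0 → 0
  0-1 → 1 (borrow)
  1-1-1 → 1 (borrow)
  0-0-1 → 1 (borrow)
  1-1-1 → 1 (borrow)
  1-0-1 → 0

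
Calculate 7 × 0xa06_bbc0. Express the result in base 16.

Multiply each base-16 digit by 7, carrying:
  0×7 = 0 → write 0
  c×7 = 84 → write 4 carry 5
  b×7+5 = 82 → write 2 carry 5
  b×7+5 = 82 → write 2 carry 5
  6×7+5 = 47 → write f carry 2
  0×7+2 = 2 → write 2
  a×7 = 70 → write 6 carry 4
  remaining carry: 4

0x462f2240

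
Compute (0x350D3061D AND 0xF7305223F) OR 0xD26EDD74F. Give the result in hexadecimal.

0x350D3061D AND 0xF7305223F = 0x35001021D.
Then OR with 0xD26EDD74F.

0xF76EDD75F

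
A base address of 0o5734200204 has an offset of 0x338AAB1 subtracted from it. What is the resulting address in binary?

0b101100001110000101010111010011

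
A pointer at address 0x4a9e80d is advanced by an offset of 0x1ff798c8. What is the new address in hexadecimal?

Add column by column in base 16, right to left:
  d+8 = 5 carry 1
  0+c+1 = d
  8+8 = 0 carry 1
  e+9+1 = 8 carry 1
  9+7+1 = 1 carry 1
  a+f+1 = a carry 1
  4+f+1 = 4 carry 1
  0+1+1 = 2

0x24a180d5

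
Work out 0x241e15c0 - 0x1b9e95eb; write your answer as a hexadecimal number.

0x87f7fd5

Subtract column by column in base 16:
  0-b → 5 (borrow)
  c-e-1 → d (borrow)
  5-5-1 → f (borrow)
  1-9-1 → 7 (borrow)
  e-e-1 → f (borrow)
  1-9-1 → 7 (borrow)
  4-b-1 → 8 (borrow)
  2-1-1 → 0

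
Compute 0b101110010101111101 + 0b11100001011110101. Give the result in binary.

0b1001010100001110010

Add column by column in base 2, right to left:
  1+1 = 0 carry 1
  0+0+1 = 1
  1+1 = 0 carry 1
  1+0+1 = 0 carry 1
  1+1+1 = 1 carry 1
  1+1+1 = 1 carry 1
  1+1+1 = 1 carry 1
  0+1+1 = 0 carry 1
  1+0+1 = 0 carry 1
  0+1+1 = 0 carry 1
  1+0+1 = 0 carry 1
  0+0+1 = 1
  0+0 = 0
  1+0 = 1
  1+1 = 0 carry 1
  1+1+1 = 1 carry 1
  0+1+1 = 0 carry 1
  1+0+1 = 0 carry 1
  final carry 1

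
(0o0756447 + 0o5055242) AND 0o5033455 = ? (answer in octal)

Add column by column in base 8, right to left:
  7+2 = 1 carry 1
  4+4+1 = 1 carry 1
  4+2+1 = 7
  6+5 = 3 carry 1
  5+5+1 = 3 carry 1
  7+0+1 = 0 carry 1
  0+5+1 = 6
Sum = 0o6033711; now AND with 0o5033455:
  6&5=4, 0&0=0, 3&3=3, 3&3=3, 7&4=4, 1&5=1, 1&5=1

0o4033411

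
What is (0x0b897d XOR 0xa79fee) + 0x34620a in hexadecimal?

0xe0789d

First 0x0b897d XOR 0xa79fee = 0xac1693.
Add column by column in base 16, right to left:
  3+a = d
  9+0 = 9
  6+2 = 8
  1+6 = 7
  c+4 = 0 carry 1
  a+3+1 = e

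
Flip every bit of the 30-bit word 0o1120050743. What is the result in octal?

0o6657727034

Each oct digit d becomes 7−d:
  1→6, 1→6, 2→5, 0→7, 0→7, 5→2, 0→7, 7→0, 4→3, 3→4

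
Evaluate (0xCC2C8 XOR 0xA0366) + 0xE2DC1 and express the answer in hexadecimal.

0x14EF6F

First 0xCC2C8 XOR 0xA0366 = 0x6C1AE.
Add column by column in base 16, right to left:
  E+1 = F
  A+C = 6 carry 1
  1+D+1 = F
  C+2 = E
  6+E = 4 carry 1
  final carry 1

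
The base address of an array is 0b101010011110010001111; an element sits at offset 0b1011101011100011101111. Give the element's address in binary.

Add column by column in base 2, right to left:
  1+1 = 0 carry 1
  1+1+1 = 1 carry 1
  1+1+1 = 1 carry 1
  1+1+1 = 1 carry 1
  0+0+1 = 1
  0+1 = 1
  0+1 = 1
  1+1 = 0 carry 1
  0+0+1 = 1
  0+0 = 0
  1+0 = 1
  1+1 = 0 carry 1
  1+1+1 = 1 carry 1
  1+1+1 = 1 carry 1
  0+0+1 = 1
  0+1 = 1
  1+0 = 1
  0+1 = 1
  1+1 = 0 carry 1
  0+1+1 = 0 carry 1
  1+0+1 = 0 carry 1
  0+1+1 = 0 carry 1
  final carry 1

0b10000111111010101111110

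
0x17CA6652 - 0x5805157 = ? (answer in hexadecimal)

Subtract column by column in base 16:
  2-7 → B (borrow)
  5-5-1 → F (borrow)
  6-1-1 → 4
  6-5 → 1
  A-0 → A
  C-8 → 4
  7-5 → 2
  1-0 → 1

0x124A14FB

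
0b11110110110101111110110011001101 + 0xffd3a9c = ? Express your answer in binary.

0b100000110110101010010011101101001

0xffd3a9c = 0b1111111111010011101010011100 in binary.
Add column by column in base 2, right to left:
  1+0 = 1
  0+0 = 0
  1+1 = 0 carry 1
  1+1+1 = 1 carry 1
  0+1+1 = 0 carry 1
  0+0+1 = 1
  1+0 = 1
  1+1 = 0 carry 1
  0+0+1 = 1
  0+1 = 1
  1+0 = 1
  1+1 = 0 carry 1
  0+1+1 = 0 carry 1
  1+1+1 = 1 carry 1
  1+0+1 = 0 carry 1
  1+0+1 = 0 carry 1
  1+1+1 = 1 carry 1
  1+0+1 = 0 carry 1
  1+1+1 = 1 carry 1
  0+1+1 = 0 carry 1
  1+1+1 = 1 carry 1
  0+1+1 = 0 carry 1
  1+1+1 = 1 carry 1
  1+1+1 = 1 carry 1
  0+1+1 = 0 carry 1
  1+1+1 = 1 carry 1
  1+1+1 = 1 carry 1
  0+1+1 = 0 carry 1
  1+0+1 = 0 carry 1
  1+0+1 = 0 carry 1
  1+0+1 = 0 carry 1
  1+0+1 = 0 carry 1
  final carry 1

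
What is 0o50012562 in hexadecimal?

0xA01572

Each octal digit is 3 bits: 5=101 0=000 0=000 1=001 2=010 5=101 6=110 2=010.
Group the bits into nibbles: 1010 0000 0001 0101 0111 0010 → A01572.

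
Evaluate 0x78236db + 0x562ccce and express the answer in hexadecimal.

Add column by column in base 16, right to left:
  b+e = 9 carry 1
  d+c+1 = a carry 1
  6+c+1 = 3 carry 1
  3+c+1 = 0 carry 1
  2+2+1 = 5
  8+6 = e
  7+5 = c

0xce503a9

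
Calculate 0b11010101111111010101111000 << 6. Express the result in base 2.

0b11010101111111010101111000000000

Left shift by 6: append 6 zero bits.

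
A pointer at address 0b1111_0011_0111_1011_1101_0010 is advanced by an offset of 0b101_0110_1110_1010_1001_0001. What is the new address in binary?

0b1010010100110011001100011

Add column by column in base 2, right to left:
  0+1 = 1
  1+0 = 1
  0+0 = 0
  0+0 = 0
  1+1 = 0 carry 1
  0+0+1 = 1
  1+0 = 1
  1+1 = 0 carry 1
  1+0+1 = 0 carry 1
  1+1+1 = 1 carry 1
  0+0+1 = 1
  1+1 = 0 carry 1
  1+0+1 = 0 carry 1
  1+1+1 = 1 carry 1
  1+1+1 = 1 carry 1
  0+1+1 = 0 carry 1
  1+0+1 = 0 carry 1
  1+1+1 = 1 carry 1
  0+1+1 = 0 carry 1
  0+0+1 = 1
  1+1 = 0 carry 1
  1+0+1 = 0 carry 1
  1+1+1 = 1 carry 1
  1+0+1 = 0 carry 1
  final carry 1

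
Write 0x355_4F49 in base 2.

0b11010101010100111101001001

Expand each hex digit to 4 bits: 3=0011 5=0101 5=0101 4=0100 F=1111 4=0100 9=1001.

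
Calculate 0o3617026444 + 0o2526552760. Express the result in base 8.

0o6345601424

Add column by column in base 8, right to left:
  4+0 = 4
  4+6 = 2 carry 1
  4+7+1 = 4 carry 1
  6+2+1 = 1 carry 1
  2+5+1 = 0 carry 1
  0+5+1 = 6
  7+6 = 5 carry 1
  1+2+1 = 4
  6+5 = 3 carry 1
  3+2+1 = 6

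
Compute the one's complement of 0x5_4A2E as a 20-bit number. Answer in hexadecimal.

0xAB5D1

Each hex digit d becomes F−d:
  5→A, 4→B, A→5, 2→D, E→1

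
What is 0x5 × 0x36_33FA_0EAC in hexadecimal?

0x10F03E2495C

Multiply each base-16 digit by 5, carrying:
  C×5 = 60 → write C carry 3
  A×5+3 = 53 → write 5 carry 3
  E×5+3 = 73 → write 9 carry 4
  0×5+4 = 4 → write 4
  A×5 = 50 → write 2 carry 3
  F×5+3 = 78 → write E carry 4
  3×5+4 = 19 → write 3 carry 1
  3×5+1 = 16 → write 0 carry 1
  6×5+1 = 31 → write F carry 1
  3×5+1 = 16 → write 0 carry 1
  remaining carry: 1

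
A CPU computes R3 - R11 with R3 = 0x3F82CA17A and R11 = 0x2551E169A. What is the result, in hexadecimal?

Subtract column by column in base 16:
  A-A → 0
  7-9 → E (borrow)
  1-6-1 → A (borrow)
  A-1-1 → 8
  C-E → E (borrow)
  2-1-1 → 0
  8-5 → 3
  F-5 → A
  3-2 → 1

0x1A30E8AE0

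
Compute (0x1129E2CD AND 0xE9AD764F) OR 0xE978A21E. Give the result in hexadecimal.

0xE979E25F

0x1129E2CD AND 0xE9AD764F = 0x0129624D.
Then OR with 0xE978A21E.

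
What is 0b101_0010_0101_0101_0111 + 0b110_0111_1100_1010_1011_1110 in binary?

Add column by column in base 2, right to left:
  1+0 = 1
  1+1 = 0 carry 1
  1+1+1 = 1 carry 1
  0+1+1 = 0 carry 1
  1+1+1 = 1 carry 1
  0+1+1 = 0 carry 1
  1+0+1 = 0 carry 1
  0+1+1 = 0 carry 1
  1+0+1 = 0 carry 1
  0+1+1 = 0 carry 1
  1+0+1 = 0 carry 1
  0+1+1 = 0 carry 1
  0+0+1 = 1
  1+0 = 1
  0+1 = 1
  0+1 = 1
  1+1 = 0 carry 1
  0+1+1 = 0 carry 1
  1+1+1 = 1 carry 1
  0+0+1 = 1
  0+0 = 0
  0+1 = 1
  0+1 = 1

0b11011001111000000010101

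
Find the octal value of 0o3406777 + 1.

The trailing 3 digits are 7 (max in base 8), so adding 1 cascades: they roll to 0 and the next digit up increments.

0o3407000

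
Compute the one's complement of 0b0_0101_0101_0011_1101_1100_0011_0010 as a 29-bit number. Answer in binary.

Invert each bit: 00101010100111101110000110010 → 11010101011000010001111001101.

0b11010101011000010001111001101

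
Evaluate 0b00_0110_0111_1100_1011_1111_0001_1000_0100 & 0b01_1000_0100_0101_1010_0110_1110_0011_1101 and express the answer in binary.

0b0000000100010010100110000000000100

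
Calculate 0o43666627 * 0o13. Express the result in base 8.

0o612332575

Multiply each base-8 digit by 11, carrying:
  7×11 = 77 → write 5 carry 9
  2×11+9 = 31 → write 7 carry 3
  6×11+3 = 69 → write 5 carry 8
  6×11+8 = 74 → write 2 carry 9
  6×11+9 = 75 → write 3 carry 9
  6×11+9 = 75 → write 3 carry 9
  3×11+9 = 42 → write 2 carry 5
  4×11+5 = 49 → write 1 carry 6
  remaining carry: 6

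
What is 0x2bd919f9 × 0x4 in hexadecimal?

0xaf6467e4

Multiply each base-16 digit by 4, carrying:
  9×4 = 36 → write 4 carry 2
  f×4+2 = 62 → write e carry 3
  9×4+3 = 39 → write 7 carry 2
  1×4+2 = 6 → write 6
  9×4 = 36 → write 4 carry 2
  d×4+2 = 54 → write 6 carry 3
  b×4+3 = 47 → write f carry 2
  2×4+2 = 10 → write a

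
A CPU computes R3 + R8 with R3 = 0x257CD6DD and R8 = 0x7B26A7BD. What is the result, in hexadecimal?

0xA0A37E9A

Add column by column in base 16, right to left:
  D+D = A carry 1
  D+B+1 = 9 carry 1
  6+7+1 = E
  D+A = 7 carry 1
  C+6+1 = 3 carry 1
  7+2+1 = A
  5+B = 0 carry 1
  2+7+1 = A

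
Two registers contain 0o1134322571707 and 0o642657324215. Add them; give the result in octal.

0o1777202116124

Add column by column in base 8, right to left:
  7+5 = 4 carry 1
  0+1+1 = 2
  7+2 = 1 carry 1
  1+4+1 = 6
  7+2 = 1 carry 1
  5+3+1 = 1 carry 1
  2+7+1 = 2 carry 1
  2+5+1 = 0 carry 1
  3+6+1 = 2 carry 1
  4+2+1 = 7
  3+4 = 7
  1+6 = 7
  1+0 = 1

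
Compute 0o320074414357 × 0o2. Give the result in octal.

0o640171030736

Multiply each base-8 digit by 2, carrying:
  7×2 = 14 → write 6 carry 1
  5×2+1 = 11 → write 3 carry 1
  3×2+1 = 7 → write 7
  4×2 = 8 → write 0 carry 1
  1×2+1 = 3 → write 3
  4×2 = 8 → write 0 carry 1
  4×2+1 = 9 → write 1 carry 1
  7×2+1 = 15 → write 7 carry 1
  0×2+1 = 1 → write 1
  0×2 = 0 → write 0
  2×2 = 4 → write 4
  3×2 = 6 → write 6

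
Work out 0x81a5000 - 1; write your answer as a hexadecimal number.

The trailing 3 digits are 0, so subtracting 1 borrows through: they become F and the next digit up decrements.

0x81a4fff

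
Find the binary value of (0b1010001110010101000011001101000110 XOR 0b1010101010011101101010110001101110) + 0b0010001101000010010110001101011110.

0b10110001001011000000001010000110

First 0b1010001110010101000011001101000110 XOR 0b1010101010011101101010110001101110 = 0b0000100100001000101001111100101000.
Add column by column in base 2, right to left:
  0+0 = 0
  0+1 = 1
  0+1 = 1
  1+1 = 0 carry 1
  0+1+1 = 0 carry 1
  1+0+1 = 0 carry 1
  0+1+1 = 0 carry 1
  0+0+1 = 1
  1+1 = 0 carry 1
  1+1+1 = 1 carry 1
  1+0+1 = 0 carry 1
  1+0+1 = 0 carry 1
  1+0+1 = 0 carry 1
  0+1+1 = 0 carry 1
  0+1+1 = 0 carry 1
  1+0+1 = 0 carry 1
  0+1+1 = 0 carry 1
  1+0+1 = 0 carry 1
  0+0+1 = 1
  0+1 = 1
  0+0 = 0
  1+0 = 1
  0+0 = 0
  0+0 = 0
  0+1 = 1
  0+0 = 0
  1+1 = 0 carry 1
  0+1+1 = 0 carry 1
  0+0+1 = 1
  1+0 = 1
  0+0 = 0
  0+1 = 1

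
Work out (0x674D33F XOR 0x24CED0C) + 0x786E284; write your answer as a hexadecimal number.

First 0x674D33F XOR 0x24CED0C = 0x4383E33.
Add column by column in base 16, right to left:
  3+4 = 7
  3+8 = B
  E+2 = 0 carry 1
  3+E+1 = 2 carry 1
  8+6+1 = F
  3+8 = B
  4+7 = B

0xBBF20B7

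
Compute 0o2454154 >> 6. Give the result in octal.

0o24541

Shifting right by 6 bits = 2 oct digits: drop the last 2.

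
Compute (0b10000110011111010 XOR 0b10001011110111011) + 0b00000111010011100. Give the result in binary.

First 0b10000110011111010 XOR 0b10001011110111011 = 0b00001101101000001.
Add column by column in base 2, right to left:
  1+0 = 1
  0+0 = 0
  0+1 = 1
  0+1 = 1
  0+1 = 1
  0+0 = 0
  1+0 = 1
  0+1 = 1
  1+0 = 1
  1+1 = 0 carry 1
  0+1+1 = 0 carry 1
  1+1+1 = 1 carry 1
  1+0+1 = 0 carry 1
  final carry 1

0b10100111011101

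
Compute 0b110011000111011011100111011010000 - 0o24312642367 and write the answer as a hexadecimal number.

0xF5C289D9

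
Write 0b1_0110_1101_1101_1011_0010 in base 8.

0o5556662

Group the bits in threes: 101 101 101 110 110 110 010 → 5556662.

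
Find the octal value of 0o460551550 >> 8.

8 bits is not a whole number of base-8 digits; in binary: 100110000101101001101101000 >> 8 = 1001100001011010011.

0o1141323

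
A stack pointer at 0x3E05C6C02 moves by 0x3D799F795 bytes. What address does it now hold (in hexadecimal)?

0x7B7F66397

Add column by column in base 16, right to left:
  2+5 = 7
  0+9 = 9
  C+7 = 3 carry 1
  6+F+1 = 6 carry 1
  C+9+1 = 6 carry 1
  5+9+1 = F
  0+7 = 7
  E+D = B carry 1
  3+3+1 = 7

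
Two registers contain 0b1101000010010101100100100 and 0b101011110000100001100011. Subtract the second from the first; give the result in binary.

0b111100100010001011000001

Subtract column by column in base 2:
  0-1 → 1 (borrow)
  0-1-1 → 0 (borrow)
  1-0-1 → 0
  0-0 → 0
  0-0 → 0
  1-1 → 0
  0-1 → 1 (borrow)
  0-0-1 → 1 (borrow)
  1-0-1 → 0
  1-0 → 1
  0-0 → 0
  1-1 → 0
  0-0 → 0
  1-0 → 1
  0-0 → 0
  0-0 → 0
  1-1 → 0
  0-1 → 1 (borrow)
  0-1-1 → 0 (borrow)
  0-1-1 → 0 (borrow)
  0-0-1 → 1 (borrow)
  1-1-1 → 1 (borrow)
  0-0-1 → 1 (borrow)
  1-1-1 → 1 (borrow)
  1-0-1 → 0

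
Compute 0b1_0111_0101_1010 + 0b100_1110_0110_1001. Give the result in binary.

0b110010111000011

Add column by column in base 2, right to left:
  0+1 = 1
  1+0 = 1
  0+0 = 0
  1+1 = 0 carry 1
  1+0+1 = 0 carry 1
  0+1+1 = 0 carry 1
  1+1+1 = 1 carry 1
  0+0+1 = 1
  1+0 = 1
  1+1 = 0 carry 1
  1+1+1 = 1 carry 1
  0+1+1 = 0 carry 1
  1+0+1 = 0 carry 1
  0+0+1 = 1
  0+1 = 1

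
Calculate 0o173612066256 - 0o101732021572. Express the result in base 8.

Subtract column by column in base 8:
  6-2 → 4
  5-7 → 6 (borrow)
  2-5-1 → 4 (borrow)
  6-1-1 → 4
  6-2 → 4
  0-0 → 0
  2-2 → 0
  1-3 → 6 (borrow)
  6-7-1 → 6 (borrow)
  3-1-1 → 1
  7-0 → 7
  1-1 → 0

0o71660044464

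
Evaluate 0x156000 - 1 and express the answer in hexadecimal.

0x155fff

The trailing 3 digits are 0, so subtracting 1 borrows through: they become F and the next digit up decrements.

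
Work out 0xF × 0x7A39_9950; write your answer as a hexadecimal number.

0x7295FFBB0

Multiply each base-16 digit by 15, carrying:
  0×15 = 0 → write 0
  5×15 = 75 → write B carry 4
  9×15+4 = 139 → write B carry 8
  9×15+8 = 143 → write F carry 8
  9×15+8 = 143 → write F carry 8
  3×15+8 = 53 → write 5 carry 3
  A×15+3 = 153 → write 9 carry 9
  7×15+9 = 114 → write 2 carry 7
  remaining carry: 7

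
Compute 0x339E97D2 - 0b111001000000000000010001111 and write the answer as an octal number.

0o5437513503

0x339E97D2 = 0o6347513722 in octal.
0b111001000000000000010001111 = 0o710000217 in octal.
Subtract column by column in base 8:
  2-7 → 3 (borrow)
  2-1-1 → 0
  7-2 → 5
  3-0 → 3
  1-0 → 1
  5-0 → 5
  7-0 → 7
  4-1 → 3
  3-7 → 4 (borrow)
  6-0-1 → 5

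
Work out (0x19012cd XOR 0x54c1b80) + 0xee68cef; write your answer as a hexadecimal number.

0x13c2963c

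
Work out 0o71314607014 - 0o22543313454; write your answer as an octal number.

Subtract column by column in base 8:
  4-4 → 0
  1-5 → 4 (borrow)
  0-4-1 → 3 (borrow)
  7-3-1 → 3
  0-1 → 7 (borrow)
  6-3-1 → 2
  4-3 → 1
  1-4 → 5 (borrow)
  3-5-1 → 5 (borrow)
  1-2-1 → 6 (borrow)
  7-2-1 → 4

0o46551273340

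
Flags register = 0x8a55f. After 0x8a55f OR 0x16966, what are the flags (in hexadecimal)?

0x9ed7f

OR each hex digit independently (no carries):
  8|1=9, a|6=e, 5|9=d, 5|6=7, f|6=f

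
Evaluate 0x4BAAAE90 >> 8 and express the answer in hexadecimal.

Shifting right by 8 bits = 2 hex digits: drop the last 2.

0x4BAAAE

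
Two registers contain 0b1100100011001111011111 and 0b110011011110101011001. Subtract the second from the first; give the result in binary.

0b110000111011010000110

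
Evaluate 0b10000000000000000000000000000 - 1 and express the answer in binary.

The trailing 28 digits are 0, so subtracting 1 borrows through: they become 1 and the next digit up decrements.

0b1111111111111111111111111111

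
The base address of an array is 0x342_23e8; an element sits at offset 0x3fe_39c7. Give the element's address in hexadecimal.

0x7405daf

Add column by column in base 16, right to left:
  8+7 = f
  e+c = a carry 1
  3+9+1 = d
  2+3 = 5
  2+e = 0 carry 1
  4+f+1 = 4 carry 1
  3+3+1 = 7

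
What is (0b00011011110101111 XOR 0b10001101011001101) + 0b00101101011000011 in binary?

0b11000100000100101

First 0b00011011110101111 XOR 0b10001101011001101 = 0b10010110101100010.
Add column by column in base 2, right to left:
  0+1 = 1
  1+1 = 0 carry 1
  0+0+1 = 1
  0+0 = 0
  0+0 = 0
  1+0 = 1
  1+1 = 0 carry 1
  0+1+1 = 0 carry 1
  1+0+1 = 0 carry 1
  0+1+1 = 0 carry 1
  1+0+1 = 0 carry 1
  1+1+1 = 1 carry 1
  0+1+1 = 0 carry 1
  1+0+1 = 0 carry 1
  0+1+1 = 0 carry 1
  0+0+1 = 1
  1+0 = 1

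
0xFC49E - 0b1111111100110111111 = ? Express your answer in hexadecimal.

0x7CADF

0b1111111100110111111 = 0x7F9BF in hexadecimal.
Subtract column by column in base 16:
  E-F → F (borrow)
  9-B-1 → D (borrow)
  4-9-1 → A (borrow)
  C-F-1 → C (borrow)
  F-7-1 → 7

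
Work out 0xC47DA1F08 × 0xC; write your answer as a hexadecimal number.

0x935E397460

Multiply each base-16 digit by 12, carrying:
  8×12 = 96 → write 0 carry 6
  0×12+6 = 6 → write 6
  F×12 = 180 → write 4 carry 11
  1×12+11 = 23 → write 7 carry 1
  A×12+1 = 121 → write 9 carry 7
  D×12+7 = 163 → write 3 carry 10
  7×12+10 = 94 → write E carry 5
  4×12+5 = 53 → write 5 carry 3
  C×12+3 = 147 → write 3 carry 9
  remaining carry: 9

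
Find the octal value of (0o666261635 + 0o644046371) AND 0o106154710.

0o102110200

Add column by column in base 8, right to left:
  5+1 = 6
  3+7 = 2 carry 1
  6+3+1 = 2 carry 1
  1+6+1 = 0 carry 1
  6+4+1 = 3 carry 1
  2+0+1 = 3
  6+4 = 2 carry 1
  6+4+1 = 3 carry 1
  6+6+1 = 5 carry 1
  final carry 1
Sum = 0o1532330226; now AND with 0o106154710:
  1&0=0, 5&1=1, 3&0=0, 2&6=2, 3&1=1, 3&5=1, 0&4=0, 2&7=2, 2&1=0, 6&0=0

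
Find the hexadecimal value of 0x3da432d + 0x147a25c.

Add column by column in base 16, right to left:
  d+c = 9 carry 1
  2+5+1 = 8
  3+2 = 5
  4+a = e
  a+7 = 1 carry 1
  d+4+1 = 2 carry 1
  3+1+1 = 5

0x521e589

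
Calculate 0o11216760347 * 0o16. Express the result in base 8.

0o201721446242

Multiply each base-8 digit by 14, carrying:
  7×14 = 98 → write 2 carry 12
  4×14+12 = 68 → write 4 carry 8
  3×14+8 = 50 → write 2 carry 6
  0×14+6 = 6 → write 6
  6×14 = 84 → write 4 carry 10
  7×14+10 = 108 → write 4 carry 13
  6×14+13 = 97 → write 1 carry 12
  1×14+12 = 26 → write 2 carry 3
  2×14+3 = 31 → write 7 carry 3
  1×14+3 = 17 → write 1 carry 2
  1×14+2 = 16 → write 0 carry 2
  remaining carry: 2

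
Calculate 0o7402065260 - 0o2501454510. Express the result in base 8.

0o4700410550

Subtract column by column in base 8:
  0-0 → 0
  6-1 → 5
  2-5 → 5 (borrow)
  5-4-1 → 0
  6-5 → 1
  0-4 → 4 (borrow)
  2-1-1 → 0
  0-0 → 0
  4-5 → 7 (borrow)
  7-2-1 → 4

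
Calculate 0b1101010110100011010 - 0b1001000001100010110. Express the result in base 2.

0b100010101000000100

Subtract column by column in base 2:
  0-0 → 0
  1-1 → 0
  0-1 → 1 (borrow)
  1-0-1 → 0
  1-1 → 0
  0-0 → 0
  0-0 → 0
  0-0 → 0
  1-1 → 0
  0-1 → 1 (borrow)
  1-0-1 → 0
  1-0 → 1
  0-0 → 0
  1-0 → 1
  0-0 → 0
  1-1 → 0
  0-0 → 0
  1-0 → 1
  1-1 → 0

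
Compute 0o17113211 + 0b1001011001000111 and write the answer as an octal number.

0b1001011001000111 = 0o113107 in octal.
Add column by column in base 8, right to left:
  1+7 = 0 carry 1
  1+0+1 = 2
  2+1 = 3
  3+3 = 6
  1+1 = 2
  1+1 = 2
  7+0 = 7
  1+0 = 1

0o17226320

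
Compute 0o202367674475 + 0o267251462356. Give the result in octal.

0o471641357053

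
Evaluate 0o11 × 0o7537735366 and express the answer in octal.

0o105137311246

Multiply each base-8 digit by 9, carrying:
  6×9 = 54 → write 6 carry 6
  6×9+6 = 60 → write 4 carry 7
  3×9+7 = 34 → write 2 carry 4
  5×9+4 = 49 → write 1 carry 6
  3×9+6 = 33 → write 1 carry 4
  7×9+4 = 67 → write 3 carry 8
  7×9+8 = 71 → write 7 carry 8
  3×9+8 = 35 → write 3 carry 4
  5×9+4 = 49 → write 1 carry 6
  7×9+6 = 69 → write 5 carry 8
  remaining carry: 10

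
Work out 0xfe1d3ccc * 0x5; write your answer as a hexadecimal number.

Multiply each base-16 digit by 5, carrying:
  c×5 = 60 → write c carry 3
  c×5+3 = 63 → write f carry 3
  c×5+3 = 63 → write f carry 3
  3×5+3 = 18 → write 2 carry 1
  d×5+1 = 66 → write 2 carry 4
  1×5+4 = 9 → write 9
  e×5 = 70 → write 6 carry 4
  f×5+4 = 79 → write f carry 4
  remaining carry: 4

0x4f6922ffc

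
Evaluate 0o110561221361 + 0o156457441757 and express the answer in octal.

0o267240663340

Add column by column in base 8, right to left:
  1+7 = 0 carry 1
  6+5+1 = 4 carry 1
  3+7+1 = 3 carry 1
  1+1+1 = 3
  2+4 = 6
  2+4 = 6
  1+7 = 0 carry 1
  6+5+1 = 4 carry 1
  5+4+1 = 2 carry 1
  0+6+1 = 7
  1+5 = 6
  1+1 = 2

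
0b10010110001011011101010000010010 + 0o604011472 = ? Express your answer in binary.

0o604011472 = 0b110000100000001001100111010 in binary.
Add column by column in base 2, right to left:
  0+0 = 0
  1+1 = 0 carry 1
  0+0+1 = 1
  0+1 = 1
  1+1 = 0 carry 1
  0+1+1 = 0 carry 1
  0+0+1 = 1
  0+0 = 0
  0+1 = 1
  0+1 = 1
  1+0 = 1
  0+0 = 0
  1+1 = 0 carry 1
  0+0+1 = 1
  1+0 = 1
  1+0 = 1
  1+0 = 1
  0+0 = 0
  1+0 = 1
  1+0 = 1
  0+1 = 1
  1+0 = 1
  0+0 = 0
  0+0 = 0
  0+0 = 0
  1+1 = 0 carry 1
  1+1+1 = 1 carry 1
  0+0+1 = 1
  1+0 = 1
  0+0 = 0
  0+0 = 0
  1+0 = 1

0b10011100001111011110011101001100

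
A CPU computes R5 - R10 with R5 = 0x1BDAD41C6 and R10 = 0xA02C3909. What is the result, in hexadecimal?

Subtract column by column in base 16:
  6-9 → D (borrow)
  C-0-1 → B
  1-9 → 8 (borrow)
  4-3-1 → 0
  D-C → 1
  A-2 → 8
  D-0 → D
  B-A → 1
  1-0 → 1

0x11D8108BD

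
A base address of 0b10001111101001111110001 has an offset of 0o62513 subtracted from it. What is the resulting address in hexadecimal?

0b10001111101001111110001 = 0x47D3F1 in hexadecimal.
0o62513 = 0x654B in hexadecimal.
Subtract column by column in base 16:
  1-B → 6 (borrow)
  F-4-1 → A
  3-5 → E (borrow)
  D-6-1 → 6
  7-0 → 7
  4-0 → 4

0x476EA6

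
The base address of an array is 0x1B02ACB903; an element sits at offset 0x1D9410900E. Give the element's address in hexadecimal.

0x3896BD4911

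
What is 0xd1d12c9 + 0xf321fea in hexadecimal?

0x1c4f32b3

Add column by column in base 16, right to left:
  9+a = 3 carry 1
  c+e+1 = b carry 1
  2+f+1 = 2 carry 1
  1+1+1 = 3
  d+2 = f
  1+3 = 4
  d+f = c carry 1
  final carry 1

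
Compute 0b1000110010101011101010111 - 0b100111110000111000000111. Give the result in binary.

Subtract column by column in base 2:
  1-1 → 0
  1-1 → 0
  1-1 → 0
  0-0 → 0
  1-0 → 1
  0-0 → 0
  1-0 → 1
  0-0 → 0
  1-0 → 1
  1-1 → 0
  1-1 → 0
  0-1 → 1 (borrow)
  1-0-1 → 0
  0-0 → 0
  1-0 → 1
  0-0 → 0
  1-1 → 0
  0-1 → 1 (borrow)
  0-1-1 → 0 (borrow)
  1-1-1 → 1 (borrow)
  1-1-1 → 1 (borrow)
  0-0-1 → 1 (borrow)
  0-0-1 → 1 (borrow)
  0-1-1 → 0 (borrow)
  1-0-1 → 0

0b11110100100100101010000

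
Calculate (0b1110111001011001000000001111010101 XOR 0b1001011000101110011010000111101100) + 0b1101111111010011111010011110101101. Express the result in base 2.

0b10101100001001011010100100111100110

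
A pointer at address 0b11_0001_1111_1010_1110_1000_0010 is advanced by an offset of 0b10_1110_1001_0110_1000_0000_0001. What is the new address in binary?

Add column by column in base 2, right to left:
  0+1 = 1
  1+0 = 1
  0+0 = 0
  0+0 = 0
  0+0 = 0
  0+0 = 0
  0+0 = 0
  1+0 = 1
  0+0 = 0
  1+0 = 1
  1+0 = 1
  1+1 = 0 carry 1
  0+0+1 = 1
  1+1 = 0 carry 1
  0+1+1 = 0 carry 1
  1+0+1 = 0 carry 1
  1+1+1 = 1 carry 1
  1+0+1 = 0 carry 1
  1+0+1 = 0 carry 1
  1+1+1 = 1 carry 1
  1+0+1 = 0 carry 1
  0+1+1 = 0 carry 1
  0+1+1 = 0 carry 1
  0+1+1 = 0 carry 1
  1+0+1 = 0 carry 1
  1+1+1 = 1 carry 1
  final carry 1

0b110000010010001011010000011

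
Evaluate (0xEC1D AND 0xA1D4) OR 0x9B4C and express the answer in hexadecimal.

0xEC1D AND 0xA1D4 = 0xA014.
Then OR with 0x9B4C.

0xBB5C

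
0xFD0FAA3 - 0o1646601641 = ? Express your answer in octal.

0o115373402

0xFD0FAA3 = 0o1764175243 in octal.
Subtract column by column in base 8:
  3-1 → 2
  4-4 → 0
  2-6 → 4 (borrow)
  5-1-1 → 3
  7-0 → 7
  1-6 → 3 (borrow)
  4-6-1 → 5 (borrow)
  6-4-1 → 1
  7-6 → 1
  1-1 → 0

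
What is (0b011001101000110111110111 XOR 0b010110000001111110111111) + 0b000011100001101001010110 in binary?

First 0b011001101000110111110111 XOR 0b010110000001111110111111 = 0b001111101001001001001000.
Add column by column in base 2, right to left:
  0+0 = 0
  0+1 = 1
  0+1 = 1
  1+0 = 1
  0+1 = 1
  0+0 = 0
  1+1 = 0 carry 1
  0+0+1 = 1
  0+0 = 0
  1+1 = 0 carry 1
  0+0+1 = 1
  0+1 = 1
  1+1 = 0 carry 1
  0+0+1 = 1
  0+0 = 0
  1+0 = 1
  0+0 = 0
  1+1 = 0 carry 1
  1+1+1 = 1 carry 1
  1+1+1 = 1 carry 1
  1+0+1 = 0 carry 1
  1+0+1 = 0 carry 1
  final carry 1

0b10011001010110010011110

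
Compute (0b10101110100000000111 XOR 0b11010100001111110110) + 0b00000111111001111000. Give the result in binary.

First 0b10101110100000000111 XOR 0b11010100001111110110 = 0b01111010101111110001.
Add column by column in base 2, right to left:
  1+0 = 1
  0+0 = 0
  0+0 = 0
  0+1 = 1
  1+1 = 0 carry 1
  1+1+1 = 1 carry 1
  1+1+1 = 1 carry 1
  1+0+1 = 0 carry 1
  1+0+1 = 0 carry 1
  1+1+1 = 1 carry 1
  0+1+1 = 0 carry 1
  1+1+1 = 1 carry 1
  0+1+1 = 0 carry 1
  1+1+1 = 1 carry 1
  0+1+1 = 0 carry 1
  1+0+1 = 0 carry 1
  1+0+1 = 0 carry 1
  1+0+1 = 0 carry 1
  1+0+1 = 0 carry 1
  final carry 1

0b10000010101001101001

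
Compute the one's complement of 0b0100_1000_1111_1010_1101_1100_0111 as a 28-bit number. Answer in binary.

Invert each bit: 0100100011111010110111000111 → 1011011100000101001000111000.

0b1011011100000101001000111000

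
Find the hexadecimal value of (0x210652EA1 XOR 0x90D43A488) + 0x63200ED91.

0x114F2777BA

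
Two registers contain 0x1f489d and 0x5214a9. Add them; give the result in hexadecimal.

Add column by column in base 16, right to left:
  d+9 = 6 carry 1
  9+a+1 = 4 carry 1
  8+4+1 = d
  4+1 = 5
  f+2 = 1 carry 1
  1+5+1 = 7

0x715d46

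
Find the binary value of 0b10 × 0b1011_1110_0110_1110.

Multiply each base-2 digit by 2, carrying:
  0×2 = 0 → write 0
  1×2 = 2 → write 0 carry 1
  1×2+1 = 3 → write 1 carry 1
  1×2+1 = 3 → write 1 carry 1
  0×2+1 = 1 → write 1
  1×2 = 2 → write 0 carry 1
  1×2+1 = 3 → write 1 carry 1
  0×2+1 = 1 → write 1
  0×2 = 0 → write 0
  1×2 = 2 → write 0 carry 1
  1×2+1 = 3 → write 1 carry 1
  1×2+1 = 3 → write 1 carry 1
  1×2+1 = 3 → write 1 carry 1
  1×2+1 = 3 → write 1 carry 1
  0×2+1 = 1 → write 1
  1×2 = 2 → write 0 carry 1
  remaining carry: 1

0b10111110011011100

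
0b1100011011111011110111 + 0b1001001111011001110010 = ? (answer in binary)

Add column by column in base 2, right to left:
  1+0 = 1
  1+1 = 0 carry 1
  1+0+1 = 0 carry 1
  0+0+1 = 1
  1+1 = 0 carry 1
  1+1+1 = 1 carry 1
  1+1+1 = 1 carry 1
  1+0+1 = 0 carry 1
  0+0+1 = 1
  1+1 = 0 carry 1
  1+1+1 = 1 carry 1
  1+0+1 = 0 carry 1
  1+1+1 = 1 carry 1
  1+1+1 = 1 carry 1
  0+1+1 = 0 carry 1
  1+1+1 = 1 carry 1
  1+0+1 = 0 carry 1
  0+0+1 = 1
  0+1 = 1
  0+0 = 0
  1+0 = 1
  1+1 = 0 carry 1
  final carry 1

0b10101101011010101101001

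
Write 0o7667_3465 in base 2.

Each octal digit is 3 bits: 7=111 6=110 6=110 7=111 3=011 4=100 6=110 5=101.

0b111110110111011100110101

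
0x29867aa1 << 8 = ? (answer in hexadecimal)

Shifting left by 8 bits = 2 hex digits: append 2 zeros.

0x29867aa100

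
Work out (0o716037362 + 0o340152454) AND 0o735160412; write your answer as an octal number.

0o214000012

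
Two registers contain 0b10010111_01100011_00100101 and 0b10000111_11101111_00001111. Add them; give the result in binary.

Add column by column in base 2, right to left:
  1+1 = 0 carry 1
  0+1+1 = 0 carry 1
  1+1+1 = 1 carry 1
  0+1+1 = 0 carry 1
  0+0+1 = 1
  1+0 = 1
  0+0 = 0
  0+0 = 0
  1+1 = 0 carry 1
  1+1+1 = 1 carry 1
  0+1+1 = 0 carry 1
  0+1+1 = 0 carry 1
  0+0+1 = 1
  1+1 = 0 carry 1
  1+1+1 = 1 carry 1
  0+1+1 = 0 carry 1
  1+1+1 = 1 carry 1
  1+1+1 = 1 carry 1
  1+1+1 = 1 carry 1
  0+0+1 = 1
  1+0 = 1
  0+0 = 0
  0+0 = 0
  1+1 = 0 carry 1
  final carry 1

0b1000111110101001000110100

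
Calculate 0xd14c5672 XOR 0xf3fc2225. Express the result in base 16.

0x22b07457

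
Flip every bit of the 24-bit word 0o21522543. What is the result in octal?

Each oct digit d becomes 7−d:
  2→5, 1→6, 5→2, 2→5, 2→5, 5→2, 4→3, 3→4

0o56255234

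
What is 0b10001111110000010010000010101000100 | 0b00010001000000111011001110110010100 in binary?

OR bit by bit (1 where either bit is 1):
  10001111110000010010000010101000100
| 00010001000000111011001110110010100
= 10011111110000111011001110111010100

0b10011111110000111011001110111010100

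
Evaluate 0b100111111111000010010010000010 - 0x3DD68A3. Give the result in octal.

0b100111111111000010010010000010 = 0o4777022202 in octal.
0x3DD68A3 = 0o367264243 in octal.
Subtract column by column in base 8:
  2-3 → 7 (borrow)
  0-4-1 → 3 (borrow)
  2-2-1 → 7 (borrow)
  2-4-1 → 5 (borrow)
  2-6-1 → 3 (borrow)
  0-2-1 → 5 (borrow)
  7-7-1 → 7 (borrow)
  7-6-1 → 0
  7-3 → 4
  4-0 → 4

0o4407535737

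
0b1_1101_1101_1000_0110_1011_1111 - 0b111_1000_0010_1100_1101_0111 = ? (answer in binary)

Subtract column by column in base 2:
  1-1 → 0
  1-1 → 0
  1-1 → 0
  1-0 → 1
  1-1 → 0
  1-0 → 1
  0-1 → 1 (borrow)
  1-1-1 → 1 (borrow)
  0-0-1 → 1 (borrow)
  1-0-1 → 0
  1-1 → 0
  0-1 → 1 (borrow)
  0-0-1 → 1 (borrow)
  0-1-1 → 0 (borrow)
  0-0-1 → 1 (borrow)
  1-0-1 → 0
  1-0 → 1
  0-0 → 0
  1-0 → 1
  1-1 → 0
  1-1 → 0
  0-1 → 1 (borrow)
  1-1-1 → 1 (borrow)
  1-0-1 → 0
  1-0 → 1

0b1011001010101100111101000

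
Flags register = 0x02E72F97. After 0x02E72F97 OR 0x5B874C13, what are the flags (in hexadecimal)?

OR each hex digit independently (no carries):
  0|5=5, 2|B=B, E|8=E, 7|7=7, 2|4=6, F|C=F, 9|1=9, 7|3=7

0x5BE76F97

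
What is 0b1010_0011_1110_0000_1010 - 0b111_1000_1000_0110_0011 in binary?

Subtract column by column in base 2:
  0-1 → 1 (borrow)
  1-1-1 → 1 (borrow)
  0-0-1 → 1 (borrow)
  1-0-1 → 0
  0-0 → 0
  0-1 → 1 (borrow)
  0-1-1 → 0 (borrow)
  0-0-1 → 1 (borrow)
  0-0-1 → 1 (borrow)
  1-0-1 → 0
  1-0 → 1
  1-1 → 0
  1-0 → 1
  1-0 → 1
  0-0 → 0
  0-1 → 1 (borrow)
  0-1-1 → 0 (borrow)
  1-1-1 → 1 (borrow)
  0-1-1 → 0 (borrow)
  1-0-1 → 0

0b101011010110100111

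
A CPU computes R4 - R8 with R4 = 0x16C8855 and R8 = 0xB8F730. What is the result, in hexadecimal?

Subtract column by column in base 16:
  5-0 → 5
  5-3 → 2
  8-7 → 1
  8-F → 9 (borrow)
  C-8-1 → 3
  6-B → B (borrow)
  1-0-1 → 0

0xB39125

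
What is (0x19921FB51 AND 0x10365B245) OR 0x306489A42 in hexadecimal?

0x30769BA43

0x19921FB51 AND 0x10365B245 = 0x10121B241.
Then OR with 0x306489A42.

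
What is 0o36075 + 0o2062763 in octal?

0o2121060

Add column by column in base 8, right to left:
  5+3 = 0 carry 1
  7+6+1 = 6 carry 1
  0+7+1 = 0 carry 1
  6+2+1 = 1 carry 1
  3+6+1 = 2 carry 1
  0+0+1 = 1
  0+2 = 2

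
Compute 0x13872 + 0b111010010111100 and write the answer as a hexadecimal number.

0b111010010111100 = 0x74BC in hexadecimal.
Add column by column in base 16, right to left:
  2+C = E
  7+B = 2 carry 1
  8+4+1 = D
  3+7 = A
  1+0 = 1

0x1AD2E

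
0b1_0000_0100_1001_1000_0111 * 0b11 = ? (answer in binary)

0b1100001101110010010101

Multiply each base-2 digit by 3, carrying:
  1×3 = 3 → write 1 carry 1
  1×3+1 = 4 → write 0 carry 2
  1×3+2 = 5 → write 1 carry 2
  0×3+2 = 2 → write 0 carry 1
  0×3+1 = 1 → write 1
  0×3 = 0 → write 0
  0×3 = 0 → write 0
  1×3 = 3 → write 1 carry 1
  1×3+1 = 4 → write 0 carry 2
  0×3+2 = 2 → write 0 carry 1
  0×3+1 = 1 → write 1
  1×3 = 3 → write 1 carry 1
  0×3+1 = 1 → write 1
  0×3 = 0 → write 0
  1×3 = 3 → write 1 carry 1
  0×3+1 = 1 → write 1
  0×3 = 0 → write 0
  0×3 = 0 → write 0
  0×3 = 0 → write 0
  0×3 = 0 → write 0
  1×3 = 3 → write 1 carry 1
  remaining carry: 1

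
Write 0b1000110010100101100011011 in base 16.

0x1194b1b

Group the bits into nibbles: 0001 0001 1001 0100 1011 0001 1011 → 1194b1b.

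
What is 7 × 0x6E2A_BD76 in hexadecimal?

Multiply each base-16 digit by 7, carrying:
  6×7 = 42 → write A carry 2
  7×7+2 = 51 → write 3 carry 3
  D×7+3 = 94 → write E carry 5
  B×7+5 = 82 → write 2 carry 5
  A×7+5 = 75 → write B carry 4
  2×7+4 = 18 → write 2 carry 1
  E×7+1 = 99 → write 3 carry 6
  6×7+6 = 48 → write 0 carry 3
  remaining carry: 3

0x3032B2E3A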